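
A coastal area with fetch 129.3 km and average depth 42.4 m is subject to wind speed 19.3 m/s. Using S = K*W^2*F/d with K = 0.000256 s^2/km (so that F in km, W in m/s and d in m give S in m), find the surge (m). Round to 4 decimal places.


S = K * W^2 * F / d
W^2 = 19.3^2 = 372.49
S = 0.000256 * 372.49 * 129.3 / 42.4
Numerator = 0.000256 * 372.49 * 129.3 = 12.329717
S = 12.329717 / 42.4 = 0.2908 m

0.2908


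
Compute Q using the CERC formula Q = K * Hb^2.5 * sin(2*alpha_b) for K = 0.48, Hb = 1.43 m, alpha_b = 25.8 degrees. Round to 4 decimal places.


Q = K * Hb^2.5 * sin(2 * alpha_b)
Hb^2.5 = 1.43^2.5 = 2.445345
sin(2 * 25.8) = sin(51.6) = 0.783693
Q = 0.48 * 2.445345 * 0.783693
Q = 0.9199 m^3/s

0.9199


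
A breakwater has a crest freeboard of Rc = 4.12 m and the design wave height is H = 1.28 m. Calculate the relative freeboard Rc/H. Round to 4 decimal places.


Relative freeboard = Rc / H
= 4.12 / 1.28
= 3.2188

3.2188


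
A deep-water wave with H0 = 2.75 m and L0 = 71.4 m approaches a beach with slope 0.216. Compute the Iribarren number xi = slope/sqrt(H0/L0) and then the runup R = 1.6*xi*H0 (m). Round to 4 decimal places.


xi = slope / sqrt(H0/L0)
H0/L0 = 2.75/71.4 = 0.038515
sqrt(0.038515) = 0.196253
xi = 0.216 / 0.196253 = 1.100618
R = 1.6 * xi * H0 = 1.6 * 1.100618 * 2.75
R = 4.8427 m

4.8427


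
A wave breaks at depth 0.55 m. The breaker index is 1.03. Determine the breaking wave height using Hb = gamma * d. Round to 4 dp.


Hb = gamma * d
Hb = 1.03 * 0.55
Hb = 0.5665 m

0.5665


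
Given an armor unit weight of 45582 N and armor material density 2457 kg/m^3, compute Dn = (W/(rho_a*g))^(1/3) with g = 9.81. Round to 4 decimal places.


V = W / (rho_a * g)
V = 45582 / (2457 * 9.81)
V = 45582 / 24103.17
V = 1.891121 m^3
Dn = V^(1/3) = 1.891121^(1/3)
Dn = 1.2366 m

1.2366


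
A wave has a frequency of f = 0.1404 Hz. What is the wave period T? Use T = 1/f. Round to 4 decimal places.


T = 1 / f
T = 1 / 0.1404
T = 7.1225 s

7.1225


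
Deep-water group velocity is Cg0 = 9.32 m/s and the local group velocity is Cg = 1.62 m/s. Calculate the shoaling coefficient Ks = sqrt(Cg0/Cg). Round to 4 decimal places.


Ks = sqrt(Cg0 / Cg)
Ks = sqrt(9.32 / 1.62)
Ks = sqrt(5.7531)
Ks = 2.3986

2.3986


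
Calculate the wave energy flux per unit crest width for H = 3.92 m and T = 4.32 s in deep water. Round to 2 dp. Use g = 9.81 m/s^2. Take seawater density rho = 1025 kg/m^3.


P = rho * g^2 * H^2 * T / (32 * pi)
P = 1025 * 9.81^2 * 3.92^2 * 4.32 / (32 * pi)
P = 1025 * 96.2361 * 15.3664 * 4.32 / 100.53096
P = 65135.52 W/m

65135.52


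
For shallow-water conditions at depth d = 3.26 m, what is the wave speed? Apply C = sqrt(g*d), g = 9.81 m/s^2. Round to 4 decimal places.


Using the shallow-water approximation:
C = sqrt(g * d) = sqrt(9.81 * 3.26)
C = sqrt(31.9806)
C = 5.6551 m/s

5.6551


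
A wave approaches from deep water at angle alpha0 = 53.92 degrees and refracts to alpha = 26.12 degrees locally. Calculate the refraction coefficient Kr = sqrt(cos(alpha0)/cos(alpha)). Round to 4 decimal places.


Kr = sqrt(cos(alpha0) / cos(alpha))
cos(53.92) = 0.588914
cos(26.12) = 0.897874
Kr = sqrt(0.588914 / 0.897874)
Kr = sqrt(0.655899)
Kr = 0.8099

0.8099


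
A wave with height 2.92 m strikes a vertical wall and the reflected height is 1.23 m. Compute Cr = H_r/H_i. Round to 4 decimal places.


Cr = H_r / H_i
Cr = 1.23 / 2.92
Cr = 0.4212

0.4212


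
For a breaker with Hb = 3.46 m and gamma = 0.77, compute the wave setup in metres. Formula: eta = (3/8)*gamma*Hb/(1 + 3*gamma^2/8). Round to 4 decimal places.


eta = (3/8) * gamma * Hb / (1 + 3*gamma^2/8)
Numerator = (3/8) * 0.77 * 3.46 = 0.999075
Denominator = 1 + 3*0.77^2/8 = 1 + 0.222338 = 1.222338
eta = 0.999075 / 1.222338
eta = 0.8173 m

0.8173


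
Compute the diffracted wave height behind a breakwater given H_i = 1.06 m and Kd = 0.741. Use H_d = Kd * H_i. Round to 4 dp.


H_d = Kd * H_i
H_d = 0.741 * 1.06
H_d = 0.7855 m

0.7855


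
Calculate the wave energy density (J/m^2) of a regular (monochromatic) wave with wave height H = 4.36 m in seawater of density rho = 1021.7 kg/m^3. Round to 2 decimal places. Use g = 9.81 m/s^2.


E = (1/8) * rho * g * H^2
E = (1/8) * 1021.7 * 9.81 * 4.36^2
E = 0.125 * 1021.7 * 9.81 * 19.0096
E = 23816.36 J/m^2

23816.36


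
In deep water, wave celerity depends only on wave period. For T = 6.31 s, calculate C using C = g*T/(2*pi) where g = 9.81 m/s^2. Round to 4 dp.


We use the deep-water celerity formula:
C = g * T / (2 * pi)
C = 9.81 * 6.31 / (2 * 3.14159...)
C = 61.901100 / 6.283185
C = 9.8519 m/s

9.8519


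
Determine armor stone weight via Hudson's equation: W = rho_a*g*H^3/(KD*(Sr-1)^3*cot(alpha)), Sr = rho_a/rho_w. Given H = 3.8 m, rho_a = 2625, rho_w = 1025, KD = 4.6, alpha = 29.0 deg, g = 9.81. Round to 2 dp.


Sr = rho_a / rho_w = 2625 / 1025 = 2.560976
(Sr - 1) = 1.560976
(Sr - 1)^3 = 3.803543
cot(29.0) = 1 / tan(29.0) = 1 / 0.554309 = 1.804048
Numerator = 2625 * 9.81 * 3.8^3 = 1413022.5900
Denominator = 4.6 * 3.803543 * 1.804048 = 31.564158
W = 1413022.5900 / 31.564158
W = 44766.68 N

44766.68


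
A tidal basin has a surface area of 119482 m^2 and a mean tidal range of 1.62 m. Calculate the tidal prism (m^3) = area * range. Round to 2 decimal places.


Tidal prism = Area * Tidal range
P = 119482 * 1.62
P = 193560.84 m^3

193560.84


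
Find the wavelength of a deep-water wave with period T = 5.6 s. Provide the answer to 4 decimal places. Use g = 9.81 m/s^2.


L0 = g * T^2 / (2 * pi)
L0 = 9.81 * 5.6^2 / (2 * pi)
L0 = 9.81 * 31.3600 / 6.28319
L0 = 307.6416 / 6.28319
L0 = 48.9627 m

48.9627


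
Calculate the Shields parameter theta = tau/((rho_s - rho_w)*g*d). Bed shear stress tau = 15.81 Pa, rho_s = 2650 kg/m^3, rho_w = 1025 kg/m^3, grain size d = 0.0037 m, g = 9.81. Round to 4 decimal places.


theta = tau / ((rho_s - rho_w) * g * d)
rho_s - rho_w = 2650 - 1025 = 1625
Denominator = 1625 * 9.81 * 0.0037 = 58.982625
theta = 15.81 / 58.982625
theta = 0.2680

0.2680


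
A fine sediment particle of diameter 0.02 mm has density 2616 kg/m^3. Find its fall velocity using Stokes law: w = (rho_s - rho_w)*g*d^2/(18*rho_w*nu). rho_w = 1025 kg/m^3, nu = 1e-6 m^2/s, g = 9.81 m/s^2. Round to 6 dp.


w = (rho_s - rho_w) * g * d^2 / (18 * rho_w * nu)
d = 0.02 mm = 0.000020 m
rho_s - rho_w = 2616 - 1025 = 1591
Numerator = 1591 * 9.81 * (0.000020)^2 = 0.000006243084
Denominator = 18 * 1025 * 1e-6 = 0.018450
w = 0.000338 m/s

0.000338


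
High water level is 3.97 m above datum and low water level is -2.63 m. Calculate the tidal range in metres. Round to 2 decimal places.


Tidal range = High water - Low water
Tidal range = 3.97 - (-2.63)
Tidal range = 6.60 m

6.60


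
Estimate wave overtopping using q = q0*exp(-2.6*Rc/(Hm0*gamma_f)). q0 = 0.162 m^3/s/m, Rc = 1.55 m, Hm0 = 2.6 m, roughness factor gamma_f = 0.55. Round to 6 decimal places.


q = q0 * exp(-2.6 * Rc / (Hm0 * gamma_f))
Exponent = -2.6 * 1.55 / (2.6 * 0.55)
= -2.6 * 1.55 / 1.4300
= -2.818182
exp(-2.818182) = 0.059714
q = 0.162 * 0.059714
q = 0.009674 m^3/s/m

0.009674


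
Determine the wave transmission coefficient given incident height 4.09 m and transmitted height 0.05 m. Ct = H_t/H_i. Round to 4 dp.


Ct = H_t / H_i
Ct = 0.05 / 4.09
Ct = 0.0122

0.0122


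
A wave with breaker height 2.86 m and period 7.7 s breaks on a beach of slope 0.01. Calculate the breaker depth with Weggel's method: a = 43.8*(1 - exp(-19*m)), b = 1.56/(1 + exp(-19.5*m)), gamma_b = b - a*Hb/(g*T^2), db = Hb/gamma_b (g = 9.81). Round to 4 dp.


a = 43.8 * (1 - exp(-19 * m))
exp(-19 * 0.01) = exp(-0.1900) = 0.826959
a = 43.8 * (1 - 0.826959) = 7.579190
b = 1.56 / (1 + exp(-19.5 * m))
exp(-19.5 * 0.01) = exp(-0.1950) = 0.822835
b = 1.56 / (1 + 0.822835) = 0.855810
Hb / (g * T^2) = 2.86 / (9.81 * 7.7^2) = 2.86 / 581.6349 = 0.00491717
gamma_b = b - a * Hb/(g*T^2) = 0.855810 - 7.579190 * 0.00491717 = 0.818542
db = Hb / gamma_b = 2.86 / 0.818542
db = 3.4940 m

3.4940


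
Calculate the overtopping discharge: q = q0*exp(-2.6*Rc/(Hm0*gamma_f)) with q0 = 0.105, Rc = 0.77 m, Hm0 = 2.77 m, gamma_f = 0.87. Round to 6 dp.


q = q0 * exp(-2.6 * Rc / (Hm0 * gamma_f))
Exponent = -2.6 * 0.77 / (2.77 * 0.87)
= -2.6 * 0.77 / 2.4099
= -0.830740
exp(-0.830740) = 0.435727
q = 0.105 * 0.435727
q = 0.045751 m^3/s/m

0.045751


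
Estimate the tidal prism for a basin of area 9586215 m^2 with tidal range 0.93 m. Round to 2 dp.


Tidal prism = Area * Tidal range
P = 9586215 * 0.93
P = 8915179.95 m^3

8915179.95


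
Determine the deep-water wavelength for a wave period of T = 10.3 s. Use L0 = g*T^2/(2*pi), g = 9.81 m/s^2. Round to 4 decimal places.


L0 = g * T^2 / (2 * pi)
L0 = 9.81 * 10.3^2 / (2 * pi)
L0 = 9.81 * 106.0900 / 6.28319
L0 = 1040.7429 / 6.28319
L0 = 165.6394 m

165.6394


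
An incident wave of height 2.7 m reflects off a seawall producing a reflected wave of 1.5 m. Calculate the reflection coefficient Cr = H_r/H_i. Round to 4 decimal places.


Cr = H_r / H_i
Cr = 1.5 / 2.7
Cr = 0.5556

0.5556


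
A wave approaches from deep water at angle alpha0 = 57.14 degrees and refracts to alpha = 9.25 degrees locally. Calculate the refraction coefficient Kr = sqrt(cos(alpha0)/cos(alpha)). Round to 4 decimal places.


Kr = sqrt(cos(alpha0) / cos(alpha))
cos(57.14) = 0.542588
cos(9.25) = 0.986996
Kr = sqrt(0.542588 / 0.986996)
Kr = sqrt(0.549737)
Kr = 0.7414

0.7414


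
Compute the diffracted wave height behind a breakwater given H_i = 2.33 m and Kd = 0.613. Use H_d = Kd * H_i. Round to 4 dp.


H_d = Kd * H_i
H_d = 0.613 * 2.33
H_d = 1.4283 m

1.4283


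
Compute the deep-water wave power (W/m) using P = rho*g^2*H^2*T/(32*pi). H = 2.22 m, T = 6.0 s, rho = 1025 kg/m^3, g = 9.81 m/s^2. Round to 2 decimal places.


P = rho * g^2 * H^2 * T / (32 * pi)
P = 1025 * 9.81^2 * 2.22^2 * 6.0 / (32 * pi)
P = 1025 * 96.2361 * 4.9284 * 6.0 / 100.53096
P = 29014.78 W/m

29014.78


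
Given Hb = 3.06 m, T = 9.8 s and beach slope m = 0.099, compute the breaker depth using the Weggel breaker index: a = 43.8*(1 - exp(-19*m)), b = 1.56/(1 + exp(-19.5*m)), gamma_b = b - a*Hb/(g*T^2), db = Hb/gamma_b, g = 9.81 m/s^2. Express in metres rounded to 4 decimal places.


a = 43.8 * (1 - exp(-19 * m))
exp(-19 * 0.099) = exp(-1.8810) = 0.152438
a = 43.8 * (1 - 0.152438) = 37.123233
b = 1.56 / (1 + exp(-19.5 * m))
exp(-19.5 * 0.099) = exp(-1.9305) = 0.145076
b = 1.56 / (1 + 0.145076) = 1.362355
Hb / (g * T^2) = 3.06 / (9.81 * 9.8^2) = 3.06 / 942.1524 = 0.00324788
gamma_b = b - a * Hb/(g*T^2) = 1.362355 - 37.123233 * 0.00324788 = 1.241784
db = Hb / gamma_b = 3.06 / 1.241784
db = 2.4642 m

2.4642


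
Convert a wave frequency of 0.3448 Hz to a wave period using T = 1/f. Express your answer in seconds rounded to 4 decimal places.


T = 1 / f
T = 1 / 0.3448
T = 2.9002 s

2.9002


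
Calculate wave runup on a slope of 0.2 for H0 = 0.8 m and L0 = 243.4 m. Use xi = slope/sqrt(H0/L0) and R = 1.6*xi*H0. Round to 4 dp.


xi = slope / sqrt(H0/L0)
H0/L0 = 0.8/243.4 = 0.003287
sqrt(0.003287) = 0.057330
xi = 0.2 / 0.057330 = 3.488553
R = 1.6 * xi * H0 = 1.6 * 3.488553 * 0.8
R = 4.4653 m

4.4653


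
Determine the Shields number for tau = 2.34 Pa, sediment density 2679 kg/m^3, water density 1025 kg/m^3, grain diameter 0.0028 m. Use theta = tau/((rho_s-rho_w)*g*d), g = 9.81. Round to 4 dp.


theta = tau / ((rho_s - rho_w) * g * d)
rho_s - rho_w = 2679 - 1025 = 1654
Denominator = 1654 * 9.81 * 0.0028 = 45.432072
theta = 2.34 / 45.432072
theta = 0.0515

0.0515


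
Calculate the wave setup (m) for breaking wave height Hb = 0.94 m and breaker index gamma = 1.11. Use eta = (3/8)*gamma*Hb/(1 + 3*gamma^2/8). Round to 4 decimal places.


eta = (3/8) * gamma * Hb / (1 + 3*gamma^2/8)
Numerator = (3/8) * 1.11 * 0.94 = 0.391275
Denominator = 1 + 3*1.11^2/8 = 1 + 0.462038 = 1.462038
eta = 0.391275 / 1.462038
eta = 0.2676 m

0.2676


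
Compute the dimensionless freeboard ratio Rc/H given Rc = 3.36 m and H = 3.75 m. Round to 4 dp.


Relative freeboard = Rc / H
= 3.36 / 3.75
= 0.8960

0.8960


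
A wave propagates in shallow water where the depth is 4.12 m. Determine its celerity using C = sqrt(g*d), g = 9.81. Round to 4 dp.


Using the shallow-water approximation:
C = sqrt(g * d) = sqrt(9.81 * 4.12)
C = sqrt(40.4172)
C = 6.3575 m/s

6.3575


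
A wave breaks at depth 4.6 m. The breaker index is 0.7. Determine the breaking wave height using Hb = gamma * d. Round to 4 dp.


Hb = gamma * d
Hb = 0.7 * 4.6
Hb = 3.2200 m

3.2200


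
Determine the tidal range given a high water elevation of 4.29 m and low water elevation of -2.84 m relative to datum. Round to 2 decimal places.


Tidal range = High water - Low water
Tidal range = 4.29 - (-2.84)
Tidal range = 7.13 m

7.13


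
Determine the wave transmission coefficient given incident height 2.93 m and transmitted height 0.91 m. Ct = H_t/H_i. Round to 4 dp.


Ct = H_t / H_i
Ct = 0.91 / 2.93
Ct = 0.3106

0.3106


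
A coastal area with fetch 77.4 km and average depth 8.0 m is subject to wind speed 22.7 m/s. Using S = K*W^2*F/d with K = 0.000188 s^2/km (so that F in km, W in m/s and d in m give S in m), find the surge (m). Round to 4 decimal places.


S = K * W^2 * F / d
W^2 = 22.7^2 = 515.29
S = 0.000188 * 515.29 * 77.4 / 8.0
Numerator = 0.000188 * 515.29 * 77.4 = 7.498088
S = 7.498088 / 8.0 = 0.9373 m

0.9373


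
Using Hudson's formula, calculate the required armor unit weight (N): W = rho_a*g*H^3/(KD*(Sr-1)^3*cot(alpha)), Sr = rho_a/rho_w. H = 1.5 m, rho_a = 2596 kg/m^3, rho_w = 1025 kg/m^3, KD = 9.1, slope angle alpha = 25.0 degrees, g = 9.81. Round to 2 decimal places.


Sr = rho_a / rho_w = 2596 / 1025 = 2.532683
(Sr - 1) = 1.532683
(Sr - 1)^3 = 3.600451
cot(25.0) = 1 / tan(25.0) = 1 / 0.466308 = 2.144507
Numerator = 2596 * 9.81 * 1.5^3 = 85950.3150
Denominator = 9.1 * 3.600451 * 2.144507 = 70.262857
W = 85950.3150 / 70.262857
W = 1223.27 N

1223.27


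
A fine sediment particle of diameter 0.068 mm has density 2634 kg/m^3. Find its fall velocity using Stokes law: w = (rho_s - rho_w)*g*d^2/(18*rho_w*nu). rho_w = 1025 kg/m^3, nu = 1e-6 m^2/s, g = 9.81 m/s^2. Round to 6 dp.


w = (rho_s - rho_w) * g * d^2 / (18 * rho_w * nu)
d = 0.068 mm = 0.000068 m
rho_s - rho_w = 2634 - 1025 = 1609
Numerator = 1609 * 9.81 * (0.000068)^2 = 0.000072986557
Denominator = 18 * 1025 * 1e-6 = 0.018450
w = 0.003956 m/s

0.003956


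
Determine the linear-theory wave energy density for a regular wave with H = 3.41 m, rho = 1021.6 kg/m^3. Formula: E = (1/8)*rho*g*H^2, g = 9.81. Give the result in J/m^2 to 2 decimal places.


E = (1/8) * rho * g * H^2
E = (1/8) * 1021.6 * 9.81 * 3.41^2
E = 0.125 * 1021.6 * 9.81 * 11.6281
E = 14566.95 J/m^2

14566.95


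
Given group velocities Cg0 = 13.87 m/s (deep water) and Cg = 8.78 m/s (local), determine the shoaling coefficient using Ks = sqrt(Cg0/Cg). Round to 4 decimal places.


Ks = sqrt(Cg0 / Cg)
Ks = sqrt(13.87 / 8.78)
Ks = sqrt(1.5797)
Ks = 1.2569

1.2569


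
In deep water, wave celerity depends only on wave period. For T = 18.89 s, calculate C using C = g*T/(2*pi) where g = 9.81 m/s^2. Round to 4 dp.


We use the deep-water celerity formula:
C = g * T / (2 * pi)
C = 9.81 * 18.89 / (2 * 3.14159...)
C = 185.310900 / 6.283185
C = 29.4931 m/s

29.4931


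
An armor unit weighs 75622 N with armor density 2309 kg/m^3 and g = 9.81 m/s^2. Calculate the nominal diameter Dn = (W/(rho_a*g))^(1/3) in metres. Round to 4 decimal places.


V = W / (rho_a * g)
V = 75622 / (2309 * 9.81)
V = 75622 / 22651.29
V = 3.338530 m^3
Dn = V^(1/3) = 3.338530^(1/3)
Dn = 1.4946 m

1.4946


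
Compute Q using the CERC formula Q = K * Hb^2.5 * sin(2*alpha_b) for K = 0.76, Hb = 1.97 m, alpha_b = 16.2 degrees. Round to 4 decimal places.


Q = K * Hb^2.5 * sin(2 * alpha_b)
Hb^2.5 = 1.97^2.5 = 5.447103
sin(2 * 16.2) = sin(32.4) = 0.535827
Q = 0.76 * 5.447103 * 0.535827
Q = 2.2182 m^3/s

2.2182


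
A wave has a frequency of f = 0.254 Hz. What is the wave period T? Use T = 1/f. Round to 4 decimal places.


T = 1 / f
T = 1 / 0.254
T = 3.9370 s

3.9370


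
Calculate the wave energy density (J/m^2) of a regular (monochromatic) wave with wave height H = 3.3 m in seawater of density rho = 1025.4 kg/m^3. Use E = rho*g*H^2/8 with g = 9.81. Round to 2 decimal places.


E = (1/8) * rho * g * H^2
E = (1/8) * 1025.4 * 9.81 * 3.3^2
E = 0.125 * 1025.4 * 9.81 * 10.8900
E = 13693.05 J/m^2

13693.05


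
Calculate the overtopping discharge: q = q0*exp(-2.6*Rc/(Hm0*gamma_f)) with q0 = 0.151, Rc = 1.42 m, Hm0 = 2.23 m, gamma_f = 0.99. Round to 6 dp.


q = q0 * exp(-2.6 * Rc / (Hm0 * gamma_f))
Exponent = -2.6 * 1.42 / (2.23 * 0.99)
= -2.6 * 1.42 / 2.2077
= -1.672329
exp(-1.672329) = 0.187809
q = 0.151 * 0.187809
q = 0.028359 m^3/s/m

0.028359


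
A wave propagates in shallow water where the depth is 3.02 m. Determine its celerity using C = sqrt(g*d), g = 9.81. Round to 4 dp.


Using the shallow-water approximation:
C = sqrt(g * d) = sqrt(9.81 * 3.02)
C = sqrt(29.6262)
C = 5.4430 m/s

5.4430


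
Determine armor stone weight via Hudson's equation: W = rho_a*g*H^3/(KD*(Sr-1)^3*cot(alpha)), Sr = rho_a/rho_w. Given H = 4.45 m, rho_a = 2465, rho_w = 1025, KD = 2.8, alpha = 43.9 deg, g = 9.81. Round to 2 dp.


Sr = rho_a / rho_w = 2465 / 1025 = 2.404878
(Sr - 1) = 1.404878
(Sr - 1)^3 = 2.772783
cot(43.9) = 1 / tan(43.9) = 1 / 0.962322 = 1.039154
Numerator = 2465 * 9.81 * 4.45^3 = 2130914.2024
Denominator = 2.8 * 2.772783 * 1.039154 = 8.067774
W = 2130914.2024 / 8.067774
W = 264126.66 N

264126.66


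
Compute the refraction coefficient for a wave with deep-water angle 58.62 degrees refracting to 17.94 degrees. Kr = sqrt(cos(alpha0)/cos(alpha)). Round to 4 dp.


Kr = sqrt(cos(alpha0) / cos(alpha))
cos(58.62) = 0.520712
cos(17.94) = 0.951380
Kr = sqrt(0.520712 / 0.951380)
Kr = sqrt(0.547323)
Kr = 0.7398

0.7398


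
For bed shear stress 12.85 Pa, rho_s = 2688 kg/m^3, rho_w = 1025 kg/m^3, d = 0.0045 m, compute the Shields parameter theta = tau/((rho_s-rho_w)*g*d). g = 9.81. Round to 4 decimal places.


theta = tau / ((rho_s - rho_w) * g * d)
rho_s - rho_w = 2688 - 1025 = 1663
Denominator = 1663 * 9.81 * 0.0045 = 73.413135
theta = 12.85 / 73.413135
theta = 0.1750

0.1750


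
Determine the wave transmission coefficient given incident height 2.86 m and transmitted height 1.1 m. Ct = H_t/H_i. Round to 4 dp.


Ct = H_t / H_i
Ct = 1.1 / 2.86
Ct = 0.3846

0.3846


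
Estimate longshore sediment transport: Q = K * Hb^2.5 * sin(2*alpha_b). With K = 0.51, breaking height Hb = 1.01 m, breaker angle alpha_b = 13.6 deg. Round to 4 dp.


Q = K * Hb^2.5 * sin(2 * alpha_b)
Hb^2.5 = 1.01^2.5 = 1.025188
sin(2 * 13.6) = sin(27.2) = 0.457098
Q = 0.51 * 1.025188 * 0.457098
Q = 0.2390 m^3/s

0.2390


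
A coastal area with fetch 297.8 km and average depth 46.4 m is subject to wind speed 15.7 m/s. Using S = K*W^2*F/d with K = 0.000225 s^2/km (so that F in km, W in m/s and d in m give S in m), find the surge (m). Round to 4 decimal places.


S = K * W^2 * F / d
W^2 = 15.7^2 = 246.49
S = 0.000225 * 246.49 * 297.8 / 46.4
Numerator = 0.000225 * 246.49 * 297.8 = 16.516062
S = 16.516062 / 46.4 = 0.3559 m

0.3559


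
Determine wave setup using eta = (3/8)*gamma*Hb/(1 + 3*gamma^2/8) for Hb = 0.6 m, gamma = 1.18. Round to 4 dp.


eta = (3/8) * gamma * Hb / (1 + 3*gamma^2/8)
Numerator = (3/8) * 1.18 * 0.6 = 0.265500
Denominator = 1 + 3*1.18^2/8 = 1 + 0.522150 = 1.522150
eta = 0.265500 / 1.522150
eta = 0.1744 m

0.1744


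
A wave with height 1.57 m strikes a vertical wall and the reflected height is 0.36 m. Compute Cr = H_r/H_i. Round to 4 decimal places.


Cr = H_r / H_i
Cr = 0.36 / 1.57
Cr = 0.2293

0.2293


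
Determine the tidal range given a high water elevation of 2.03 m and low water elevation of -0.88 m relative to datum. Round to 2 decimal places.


Tidal range = High water - Low water
Tidal range = 2.03 - (-0.88)
Tidal range = 2.91 m

2.91


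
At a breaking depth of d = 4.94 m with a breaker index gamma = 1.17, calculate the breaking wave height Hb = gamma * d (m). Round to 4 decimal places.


Hb = gamma * d
Hb = 1.17 * 4.94
Hb = 5.7798 m

5.7798


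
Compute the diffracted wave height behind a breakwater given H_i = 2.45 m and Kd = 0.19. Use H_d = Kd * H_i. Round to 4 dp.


H_d = Kd * H_i
H_d = 0.19 * 2.45
H_d = 0.4655 m

0.4655


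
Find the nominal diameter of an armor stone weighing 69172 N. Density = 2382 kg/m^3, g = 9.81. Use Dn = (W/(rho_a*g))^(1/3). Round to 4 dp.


V = W / (rho_a * g)
V = 69172 / (2382 * 9.81)
V = 69172 / 23367.42
V = 2.960190 m^3
Dn = V^(1/3) = 2.960190^(1/3)
Dn = 1.4358 m

1.4358


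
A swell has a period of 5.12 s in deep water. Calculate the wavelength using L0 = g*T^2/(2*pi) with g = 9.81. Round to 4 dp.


L0 = g * T^2 / (2 * pi)
L0 = 9.81 * 5.12^2 / (2 * pi)
L0 = 9.81 * 26.2144 / 6.28319
L0 = 257.1633 / 6.28319
L0 = 40.9288 m

40.9288


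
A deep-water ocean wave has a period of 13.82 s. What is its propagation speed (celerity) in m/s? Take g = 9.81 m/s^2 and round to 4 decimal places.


We use the deep-water celerity formula:
C = g * T / (2 * pi)
C = 9.81 * 13.82 / (2 * 3.14159...)
C = 135.574200 / 6.283185
C = 21.5773 m/s

21.5773


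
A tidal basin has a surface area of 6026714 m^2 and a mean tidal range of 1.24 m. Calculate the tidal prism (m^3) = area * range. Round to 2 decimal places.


Tidal prism = Area * Tidal range
P = 6026714 * 1.24
P = 7473125.36 m^3

7473125.36


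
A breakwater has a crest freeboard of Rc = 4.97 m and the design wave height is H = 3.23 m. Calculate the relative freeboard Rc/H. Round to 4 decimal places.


Relative freeboard = Rc / H
= 4.97 / 3.23
= 1.5387

1.5387


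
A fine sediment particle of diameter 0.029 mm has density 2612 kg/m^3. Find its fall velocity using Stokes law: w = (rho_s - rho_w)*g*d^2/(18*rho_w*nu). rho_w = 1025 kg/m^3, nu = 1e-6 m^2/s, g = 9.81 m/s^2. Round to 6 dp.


w = (rho_s - rho_w) * g * d^2 / (18 * rho_w * nu)
d = 0.029 mm = 0.000029 m
rho_s - rho_w = 2612 - 1025 = 1587
Numerator = 1587 * 9.81 * (0.000029)^2 = 0.000013093083
Denominator = 18 * 1025 * 1e-6 = 0.018450
w = 0.000710 m/s

0.000710


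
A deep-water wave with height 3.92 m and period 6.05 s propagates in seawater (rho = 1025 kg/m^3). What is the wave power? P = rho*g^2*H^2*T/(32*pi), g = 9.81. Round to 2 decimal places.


P = rho * g^2 * H^2 * T / (32 * pi)
P = 1025 * 9.81^2 * 3.92^2 * 6.05 / (32 * pi)
P = 1025 * 96.2361 * 15.3664 * 6.05 / 100.53096
P = 91219.89 W/m

91219.89


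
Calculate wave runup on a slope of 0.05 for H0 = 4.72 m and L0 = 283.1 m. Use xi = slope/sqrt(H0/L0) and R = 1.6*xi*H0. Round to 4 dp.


xi = slope / sqrt(H0/L0)
H0/L0 = 4.72/283.1 = 0.016673
sqrt(0.016673) = 0.129122
xi = 0.05 / 0.129122 = 0.387230
R = 1.6 * xi * H0 = 1.6 * 0.387230 * 4.72
R = 2.9244 m

2.9244


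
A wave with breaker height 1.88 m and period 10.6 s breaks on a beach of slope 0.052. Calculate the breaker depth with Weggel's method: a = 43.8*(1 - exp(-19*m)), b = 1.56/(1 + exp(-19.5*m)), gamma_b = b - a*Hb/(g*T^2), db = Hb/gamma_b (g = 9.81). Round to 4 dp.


a = 43.8 * (1 - exp(-19 * m))
exp(-19 * 0.052) = exp(-0.9880) = 0.372321
a = 43.8 * (1 - 0.372321) = 27.492358
b = 1.56 / (1 + exp(-19.5 * m))
exp(-19.5 * 0.052) = exp(-1.0140) = 0.362765
b = 1.56 / (1 + 0.362765) = 1.144731
Hb / (g * T^2) = 1.88 / (9.81 * 10.6^2) = 1.88 / 1102.2516 = 0.00170560
gamma_b = b - a * Hb/(g*T^2) = 1.144731 - 27.492358 * 0.00170560 = 1.097841
db = Hb / gamma_b = 1.88 / 1.097841
db = 1.7125 m

1.7125


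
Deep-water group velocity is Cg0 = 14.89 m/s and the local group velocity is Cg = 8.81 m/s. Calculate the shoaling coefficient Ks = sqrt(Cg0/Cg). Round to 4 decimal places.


Ks = sqrt(Cg0 / Cg)
Ks = sqrt(14.89 / 8.81)
Ks = sqrt(1.6901)
Ks = 1.3000

1.3000


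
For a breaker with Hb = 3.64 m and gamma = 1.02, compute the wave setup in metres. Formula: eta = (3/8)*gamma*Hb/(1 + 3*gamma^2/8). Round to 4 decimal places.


eta = (3/8) * gamma * Hb / (1 + 3*gamma^2/8)
Numerator = (3/8) * 1.02 * 3.64 = 1.392300
Denominator = 1 + 3*1.02^2/8 = 1 + 0.390150 = 1.390150
eta = 1.392300 / 1.390150
eta = 1.0015 m

1.0015


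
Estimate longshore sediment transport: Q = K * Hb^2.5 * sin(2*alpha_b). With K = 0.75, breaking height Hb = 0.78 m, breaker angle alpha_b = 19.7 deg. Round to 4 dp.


Q = K * Hb^2.5 * sin(2 * alpha_b)
Hb^2.5 = 0.78^2.5 = 0.537324
sin(2 * 19.7) = sin(39.4) = 0.634731
Q = 0.75 * 0.537324 * 0.634731
Q = 0.2558 m^3/s

0.2558


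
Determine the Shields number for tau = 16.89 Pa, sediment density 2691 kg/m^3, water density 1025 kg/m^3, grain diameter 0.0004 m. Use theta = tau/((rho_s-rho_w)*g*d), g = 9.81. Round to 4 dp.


theta = tau / ((rho_s - rho_w) * g * d)
rho_s - rho_w = 2691 - 1025 = 1666
Denominator = 1666 * 9.81 * 0.0004 = 6.537384
theta = 16.89 / 6.537384
theta = 2.5836

2.5836


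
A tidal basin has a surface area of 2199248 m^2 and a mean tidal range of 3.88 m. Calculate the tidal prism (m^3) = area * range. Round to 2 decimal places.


Tidal prism = Area * Tidal range
P = 2199248 * 3.88
P = 8533082.24 m^3

8533082.24


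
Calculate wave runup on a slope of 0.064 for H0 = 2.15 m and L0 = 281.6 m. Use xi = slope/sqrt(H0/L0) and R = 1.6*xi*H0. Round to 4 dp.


xi = slope / sqrt(H0/L0)
H0/L0 = 2.15/281.6 = 0.007635
sqrt(0.007635) = 0.087378
xi = 0.064 / 0.087378 = 0.732448
R = 1.6 * xi * H0 = 1.6 * 0.732448 * 2.15
R = 2.5196 m

2.5196


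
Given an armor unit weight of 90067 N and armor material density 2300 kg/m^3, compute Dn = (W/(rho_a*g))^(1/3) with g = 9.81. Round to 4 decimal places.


V = W / (rho_a * g)
V = 90067 / (2300 * 9.81)
V = 90067 / 22563.00
V = 3.991801 m^3
Dn = V^(1/3) = 3.991801^(1/3)
Dn = 1.5863 m

1.5863


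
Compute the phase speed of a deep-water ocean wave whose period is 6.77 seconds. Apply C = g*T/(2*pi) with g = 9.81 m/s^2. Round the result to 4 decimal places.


We use the deep-water celerity formula:
C = g * T / (2 * pi)
C = 9.81 * 6.77 / (2 * 3.14159...)
C = 66.413700 / 6.283185
C = 10.5701 m/s

10.5701


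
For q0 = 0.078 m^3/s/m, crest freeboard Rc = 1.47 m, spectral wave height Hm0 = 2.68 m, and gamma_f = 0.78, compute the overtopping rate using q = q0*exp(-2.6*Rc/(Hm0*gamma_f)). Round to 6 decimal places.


q = q0 * exp(-2.6 * Rc / (Hm0 * gamma_f))
Exponent = -2.6 * 1.47 / (2.68 * 0.78)
= -2.6 * 1.47 / 2.0904
= -1.828358
exp(-1.828358) = 0.160677
q = 0.078 * 0.160677
q = 0.012533 m^3/s/m

0.012533


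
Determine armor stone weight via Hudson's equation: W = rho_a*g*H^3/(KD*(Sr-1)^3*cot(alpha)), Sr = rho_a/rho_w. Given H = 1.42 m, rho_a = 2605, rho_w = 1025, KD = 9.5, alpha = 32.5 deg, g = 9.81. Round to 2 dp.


Sr = rho_a / rho_w = 2605 / 1025 = 2.541463
(Sr - 1) = 1.541463
(Sr - 1)^3 = 3.662686
cot(32.5) = 1 / tan(32.5) = 1 / 0.637070 = 1.569686
Numerator = 2605 * 9.81 * 1.42^3 = 73171.4680
Denominator = 9.5 * 3.662686 * 1.569686 = 54.618018
W = 73171.4680 / 54.618018
W = 1339.69 N

1339.69


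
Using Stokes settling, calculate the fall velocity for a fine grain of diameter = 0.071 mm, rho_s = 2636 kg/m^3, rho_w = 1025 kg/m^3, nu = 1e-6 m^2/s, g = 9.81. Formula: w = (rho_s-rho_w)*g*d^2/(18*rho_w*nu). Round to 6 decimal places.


w = (rho_s - rho_w) * g * d^2 / (18 * rho_w * nu)
d = 0.071 mm = 0.000071 m
rho_s - rho_w = 2636 - 1025 = 1611
Numerator = 1611 * 9.81 * (0.000071)^2 = 0.000079667510
Denominator = 18 * 1025 * 1e-6 = 0.018450
w = 0.004318 m/s

0.004318


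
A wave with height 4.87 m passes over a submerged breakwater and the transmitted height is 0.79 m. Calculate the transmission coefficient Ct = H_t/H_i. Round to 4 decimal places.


Ct = H_t / H_i
Ct = 0.79 / 4.87
Ct = 0.1622

0.1622


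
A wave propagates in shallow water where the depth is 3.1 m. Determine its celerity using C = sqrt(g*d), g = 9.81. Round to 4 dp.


Using the shallow-water approximation:
C = sqrt(g * d) = sqrt(9.81 * 3.1)
C = sqrt(30.4110)
C = 5.5146 m/s

5.5146


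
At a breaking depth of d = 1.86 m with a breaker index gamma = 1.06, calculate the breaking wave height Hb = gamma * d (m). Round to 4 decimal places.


Hb = gamma * d
Hb = 1.06 * 1.86
Hb = 1.9716 m

1.9716


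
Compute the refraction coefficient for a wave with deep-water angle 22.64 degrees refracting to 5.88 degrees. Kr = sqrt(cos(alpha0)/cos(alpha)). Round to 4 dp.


Kr = sqrt(cos(alpha0) / cos(alpha))
cos(22.64) = 0.922942
cos(5.88) = 0.994739
Kr = sqrt(0.922942 / 0.994739)
Kr = sqrt(0.927823)
Kr = 0.9632

0.9632


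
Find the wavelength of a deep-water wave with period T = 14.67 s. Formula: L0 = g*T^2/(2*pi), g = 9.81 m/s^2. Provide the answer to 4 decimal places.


L0 = g * T^2 / (2 * pi)
L0 = 9.81 * 14.67^2 / (2 * pi)
L0 = 9.81 * 215.2089 / 6.28319
L0 = 2111.1993 / 6.28319
L0 = 336.0078 m

336.0078


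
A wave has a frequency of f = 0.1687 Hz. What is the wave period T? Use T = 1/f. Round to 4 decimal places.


T = 1 / f
T = 1 / 0.1687
T = 5.9277 s

5.9277


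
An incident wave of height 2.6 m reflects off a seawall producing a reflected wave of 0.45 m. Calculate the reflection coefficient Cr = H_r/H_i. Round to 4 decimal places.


Cr = H_r / H_i
Cr = 0.45 / 2.6
Cr = 0.1731

0.1731


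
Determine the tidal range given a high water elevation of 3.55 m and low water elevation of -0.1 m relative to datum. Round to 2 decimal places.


Tidal range = High water - Low water
Tidal range = 3.55 - (-0.1)
Tidal range = 3.65 m

3.65


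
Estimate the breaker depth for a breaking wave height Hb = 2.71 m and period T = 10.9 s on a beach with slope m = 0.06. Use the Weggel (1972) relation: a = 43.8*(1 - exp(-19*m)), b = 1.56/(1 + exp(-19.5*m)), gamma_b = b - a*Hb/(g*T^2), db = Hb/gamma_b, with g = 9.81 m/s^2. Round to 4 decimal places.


a = 43.8 * (1 - exp(-19 * m))
exp(-19 * 0.06) = exp(-1.1400) = 0.319819
a = 43.8 * (1 - 0.319819) = 29.791927
b = 1.56 / (1 + exp(-19.5 * m))
exp(-19.5 * 0.06) = exp(-1.1700) = 0.310367
b = 1.56 / (1 + 0.310367) = 1.190506
Hb / (g * T^2) = 2.71 / (9.81 * 10.9^2) = 2.71 / 1165.5261 = 0.00232513
gamma_b = b - a * Hb/(g*T^2) = 1.190506 - 29.791927 * 0.00232513 = 1.121236
db = Hb / gamma_b = 2.71 / 1.121236
db = 2.4170 m

2.4170


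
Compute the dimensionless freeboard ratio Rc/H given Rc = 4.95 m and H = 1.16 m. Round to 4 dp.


Relative freeboard = Rc / H
= 4.95 / 1.16
= 4.2672

4.2672


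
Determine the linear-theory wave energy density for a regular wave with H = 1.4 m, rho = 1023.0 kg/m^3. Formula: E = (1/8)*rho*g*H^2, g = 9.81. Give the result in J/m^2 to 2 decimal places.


E = (1/8) * rho * g * H^2
E = (1/8) * 1023.0 * 9.81 * 1.4^2
E = 0.125 * 1023.0 * 9.81 * 1.9600
E = 2458.73 J/m^2

2458.73


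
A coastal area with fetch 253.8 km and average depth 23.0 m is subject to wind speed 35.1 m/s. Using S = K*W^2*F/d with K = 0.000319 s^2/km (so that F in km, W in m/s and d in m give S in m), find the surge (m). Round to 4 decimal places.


S = K * W^2 * F / d
W^2 = 35.1^2 = 1232.01
S = 0.000319 * 1232.01 * 253.8 / 23.0
Numerator = 0.000319 * 1232.01 * 253.8 = 99.746240
S = 99.746240 / 23.0 = 4.3368 m

4.3368


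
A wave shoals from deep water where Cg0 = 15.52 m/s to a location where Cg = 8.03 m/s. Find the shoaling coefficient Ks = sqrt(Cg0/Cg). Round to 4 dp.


Ks = sqrt(Cg0 / Cg)
Ks = sqrt(15.52 / 8.03)
Ks = sqrt(1.9328)
Ks = 1.3902

1.3902


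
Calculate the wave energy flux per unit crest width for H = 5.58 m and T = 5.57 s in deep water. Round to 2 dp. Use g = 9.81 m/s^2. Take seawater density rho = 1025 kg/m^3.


P = rho * g^2 * H^2 * T / (32 * pi)
P = 1025 * 9.81^2 * 5.58^2 * 5.57 / (32 * pi)
P = 1025 * 96.2361 * 31.1364 * 5.57 / 100.53096
P = 170171.03 W/m

170171.03


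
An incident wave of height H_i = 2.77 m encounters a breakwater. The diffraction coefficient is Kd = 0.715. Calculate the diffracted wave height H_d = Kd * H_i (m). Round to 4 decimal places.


H_d = Kd * H_i
H_d = 0.715 * 2.77
H_d = 1.9806 m

1.9806


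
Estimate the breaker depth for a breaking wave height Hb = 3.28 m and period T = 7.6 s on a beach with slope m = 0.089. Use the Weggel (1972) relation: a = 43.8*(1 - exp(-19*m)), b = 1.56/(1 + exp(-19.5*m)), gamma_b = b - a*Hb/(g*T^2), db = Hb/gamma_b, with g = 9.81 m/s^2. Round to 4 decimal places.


a = 43.8 * (1 - exp(-19 * m))
exp(-19 * 0.089) = exp(-1.6910) = 0.184335
a = 43.8 * (1 - 0.184335) = 35.726123
b = 1.56 / (1 + exp(-19.5 * m))
exp(-19.5 * 0.089) = exp(-1.7355) = 0.176312
b = 1.56 / (1 + 0.176312) = 1.326179
Hb / (g * T^2) = 3.28 / (9.81 * 7.6^2) = 3.28 / 566.6256 = 0.00578865
gamma_b = b - a * Hb/(g*T^2) = 1.326179 - 35.726123 * 0.00578865 = 1.119373
db = Hb / gamma_b = 3.28 / 1.119373
db = 2.9302 m

2.9302


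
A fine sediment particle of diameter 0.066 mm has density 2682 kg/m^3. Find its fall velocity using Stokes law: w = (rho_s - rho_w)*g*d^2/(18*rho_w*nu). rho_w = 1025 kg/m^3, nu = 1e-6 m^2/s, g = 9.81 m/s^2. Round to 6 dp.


w = (rho_s - rho_w) * g * d^2 / (18 * rho_w * nu)
d = 0.066 mm = 0.000066 m
rho_s - rho_w = 2682 - 1025 = 1657
Numerator = 1657 * 9.81 * (0.000066)^2 = 0.000070807521
Denominator = 18 * 1025 * 1e-6 = 0.018450
w = 0.003838 m/s

0.003838


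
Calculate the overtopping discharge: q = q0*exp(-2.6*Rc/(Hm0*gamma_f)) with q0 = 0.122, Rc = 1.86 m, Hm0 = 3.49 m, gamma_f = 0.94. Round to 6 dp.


q = q0 * exp(-2.6 * Rc / (Hm0 * gamma_f))
Exponent = -2.6 * 1.86 / (3.49 * 0.94)
= -2.6 * 1.86 / 3.2806
= -1.474121
exp(-1.474121) = 0.228980
q = 0.122 * 0.228980
q = 0.027936 m^3/s/m

0.027936


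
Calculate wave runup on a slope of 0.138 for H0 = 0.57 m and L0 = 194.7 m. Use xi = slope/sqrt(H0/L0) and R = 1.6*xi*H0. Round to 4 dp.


xi = slope / sqrt(H0/L0)
H0/L0 = 0.57/194.7 = 0.002928
sqrt(0.002928) = 0.054107
xi = 0.138 / 0.054107 = 2.550496
R = 1.6 * xi * H0 = 1.6 * 2.550496 * 0.57
R = 2.3261 m

2.3261


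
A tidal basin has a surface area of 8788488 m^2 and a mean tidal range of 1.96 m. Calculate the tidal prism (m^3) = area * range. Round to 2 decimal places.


Tidal prism = Area * Tidal range
P = 8788488 * 1.96
P = 17225436.48 m^3

17225436.48


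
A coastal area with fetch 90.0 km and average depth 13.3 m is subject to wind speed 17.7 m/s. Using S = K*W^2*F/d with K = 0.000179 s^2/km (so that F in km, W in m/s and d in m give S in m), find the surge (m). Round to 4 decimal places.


S = K * W^2 * F / d
W^2 = 17.7^2 = 313.29
S = 0.000179 * 313.29 * 90.0 / 13.3
Numerator = 0.000179 * 313.29 * 90.0 = 5.047102
S = 5.047102 / 13.3 = 0.3795 m

0.3795


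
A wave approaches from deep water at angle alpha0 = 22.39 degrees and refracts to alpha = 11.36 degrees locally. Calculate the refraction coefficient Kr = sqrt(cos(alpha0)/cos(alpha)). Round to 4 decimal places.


Kr = sqrt(cos(alpha0) / cos(alpha))
cos(22.39) = 0.924613
cos(11.36) = 0.980409
Kr = sqrt(0.924613 / 0.980409)
Kr = sqrt(0.943089)
Kr = 0.9711

0.9711


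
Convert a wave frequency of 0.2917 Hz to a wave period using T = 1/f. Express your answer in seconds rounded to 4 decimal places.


T = 1 / f
T = 1 / 0.2917
T = 3.4282 s

3.4282


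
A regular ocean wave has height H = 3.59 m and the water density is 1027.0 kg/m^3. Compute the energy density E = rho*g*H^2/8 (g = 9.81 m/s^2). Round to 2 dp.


E = (1/8) * rho * g * H^2
E = (1/8) * 1027.0 * 9.81 * 3.59^2
E = 0.125 * 1027.0 * 9.81 * 12.8881
E = 16230.74 J/m^2

16230.74


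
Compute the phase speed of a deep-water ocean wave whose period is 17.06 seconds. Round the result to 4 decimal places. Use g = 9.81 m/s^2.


We use the deep-water celerity formula:
C = g * T / (2 * pi)
C = 9.81 * 17.06 / (2 * 3.14159...)
C = 167.358600 / 6.283185
C = 26.6359 m/s

26.6359


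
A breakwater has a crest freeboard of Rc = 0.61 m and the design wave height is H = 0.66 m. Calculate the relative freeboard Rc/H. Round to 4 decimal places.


Relative freeboard = Rc / H
= 0.61 / 0.66
= 0.9242

0.9242


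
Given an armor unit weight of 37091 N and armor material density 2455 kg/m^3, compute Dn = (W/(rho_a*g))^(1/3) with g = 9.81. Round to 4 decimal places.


V = W / (rho_a * g)
V = 37091 / (2455 * 9.81)
V = 37091 / 24083.55
V = 1.540097 m^3
Dn = V^(1/3) = 1.540097^(1/3)
Dn = 1.1548 m

1.1548


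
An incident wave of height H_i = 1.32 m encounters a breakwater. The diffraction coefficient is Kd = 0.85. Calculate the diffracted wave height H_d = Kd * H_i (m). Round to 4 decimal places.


H_d = Kd * H_i
H_d = 0.85 * 1.32
H_d = 1.1220 m

1.1220


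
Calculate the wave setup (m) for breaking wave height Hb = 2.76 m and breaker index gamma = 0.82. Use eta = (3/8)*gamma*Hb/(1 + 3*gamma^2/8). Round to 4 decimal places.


eta = (3/8) * gamma * Hb / (1 + 3*gamma^2/8)
Numerator = (3/8) * 0.82 * 2.76 = 0.848700
Denominator = 1 + 3*0.82^2/8 = 1 + 0.252150 = 1.252150
eta = 0.848700 / 1.252150
eta = 0.6778 m

0.6778


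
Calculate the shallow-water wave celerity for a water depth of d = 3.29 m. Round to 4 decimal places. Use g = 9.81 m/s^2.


Using the shallow-water approximation:
C = sqrt(g * d) = sqrt(9.81 * 3.29)
C = sqrt(32.2749)
C = 5.6811 m/s

5.6811


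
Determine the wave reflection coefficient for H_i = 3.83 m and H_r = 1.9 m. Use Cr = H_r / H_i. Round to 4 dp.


Cr = H_r / H_i
Cr = 1.9 / 3.83
Cr = 0.4961

0.4961


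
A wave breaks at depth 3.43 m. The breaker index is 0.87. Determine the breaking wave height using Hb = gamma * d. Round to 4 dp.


Hb = gamma * d
Hb = 0.87 * 3.43
Hb = 2.9841 m

2.9841


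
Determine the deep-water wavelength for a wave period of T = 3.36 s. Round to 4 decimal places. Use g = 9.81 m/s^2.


L0 = g * T^2 / (2 * pi)
L0 = 9.81 * 3.36^2 / (2 * pi)
L0 = 9.81 * 11.2896 / 6.28319
L0 = 110.7510 / 6.28319
L0 = 17.6266 m

17.6266


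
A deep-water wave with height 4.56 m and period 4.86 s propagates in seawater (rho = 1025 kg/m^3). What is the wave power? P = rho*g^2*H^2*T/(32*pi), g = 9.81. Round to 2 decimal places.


P = rho * g^2 * H^2 * T / (32 * pi)
P = 1025 * 9.81^2 * 4.56^2 * 4.86 / (32 * pi)
P = 1025 * 96.2361 * 20.7936 * 4.86 / 100.53096
P = 99158.05 W/m

99158.05


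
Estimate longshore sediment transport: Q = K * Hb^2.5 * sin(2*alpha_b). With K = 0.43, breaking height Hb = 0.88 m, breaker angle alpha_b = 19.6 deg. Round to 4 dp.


Q = K * Hb^2.5 * sin(2 * alpha_b)
Hb^2.5 = 0.88^2.5 = 0.726452
sin(2 * 19.6) = sin(39.2) = 0.632029
Q = 0.43 * 0.726452 * 0.632029
Q = 0.1974 m^3/s

0.1974


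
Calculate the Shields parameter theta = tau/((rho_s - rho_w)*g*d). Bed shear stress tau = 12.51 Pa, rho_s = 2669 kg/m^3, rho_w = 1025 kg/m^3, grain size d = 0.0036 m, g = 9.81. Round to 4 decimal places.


theta = tau / ((rho_s - rho_w) * g * d)
rho_s - rho_w = 2669 - 1025 = 1644
Denominator = 1644 * 9.81 * 0.0036 = 58.059504
theta = 12.51 / 58.059504
theta = 0.2155

0.2155


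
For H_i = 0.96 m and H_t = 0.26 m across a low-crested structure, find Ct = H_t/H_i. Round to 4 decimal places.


Ct = H_t / H_i
Ct = 0.26 / 0.96
Ct = 0.2708

0.2708


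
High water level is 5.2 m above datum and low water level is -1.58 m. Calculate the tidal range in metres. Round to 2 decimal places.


Tidal range = High water - Low water
Tidal range = 5.2 - (-1.58)
Tidal range = 6.78 m

6.78


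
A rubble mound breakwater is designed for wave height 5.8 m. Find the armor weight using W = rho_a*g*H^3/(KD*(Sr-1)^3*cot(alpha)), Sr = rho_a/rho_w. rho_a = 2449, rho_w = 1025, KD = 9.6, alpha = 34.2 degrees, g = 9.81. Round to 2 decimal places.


Sr = rho_a / rho_w = 2449 / 1025 = 2.389268
(Sr - 1) = 1.389268
(Sr - 1)^3 = 2.681380
cot(34.2) = 1 / tan(34.2) = 1 / 0.679599 = 1.471455
Numerator = 2449 * 9.81 * 5.8^3 = 4687505.3153
Denominator = 9.6 * 2.681380 * 1.471455 = 37.877097
W = 4687505.3153 / 37.877097
W = 123755.67 N

123755.67


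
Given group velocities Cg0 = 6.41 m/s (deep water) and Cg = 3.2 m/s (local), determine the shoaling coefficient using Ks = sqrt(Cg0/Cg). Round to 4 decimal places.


Ks = sqrt(Cg0 / Cg)
Ks = sqrt(6.41 / 3.2)
Ks = sqrt(2.0031)
Ks = 1.4153

1.4153
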